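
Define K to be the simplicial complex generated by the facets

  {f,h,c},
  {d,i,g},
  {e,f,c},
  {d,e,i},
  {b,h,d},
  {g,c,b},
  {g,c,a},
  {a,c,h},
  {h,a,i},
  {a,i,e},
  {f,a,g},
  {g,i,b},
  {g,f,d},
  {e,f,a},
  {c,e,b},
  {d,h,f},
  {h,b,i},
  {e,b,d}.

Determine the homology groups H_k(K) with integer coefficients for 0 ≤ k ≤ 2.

Order the vertices as a < b < c < d < e < f < g < h < i. Listing each simplex with vertices in this order, K has dimension 2 with simplices:

  0-simplices (9): a, b, c, d, e, f, g, h, i
  1-simplices (27): ac, ae, af, ag, ah, ai, bc, bd, be, bg, bh, bi, ce, cf, cg, ch, de, df, dg, dh, di, ef, ei, fg, fh, gi, hi
  2-simplices (18): acg, ach, aef, aei, afg, ahi, bce, bcg, bde, bdh, bgi, bhi, cef, cfh, dei, dfg, dfh, dgi

giving chain groups C_0 ≅ Z^9, C_1 ≅ Z^27, C_2 ≅ Z^18.

∂_1: C_1 → C_0 is given by ∂[p,q] = [q] − [p].
The 9×27 boundary matrix has rank 8 and Smith normal form diag(1,1,1,1,1,1,1,1).

Boundary ∂_2: C_2 → C_1 maps a triangle to the signed sum of its edges. For instance
  ∂dei = ei − di + de,
  ∂acg = cg − ag + ac.
As a 27×18 matrix over Z this has rank 18, with invariant factors (1,1,1,1,1,1,1,1,1,1,1,1,1,1,1,1,1,2).

From H_k ≅ ker(∂_k) / im(∂_{k+1}) we obtain:

  H_0: rank C_0 − rank ∂_1 = 9 − 8 = 1, and the invariant factors of ∂_1 are all 1, so H_0 ≅ Z.
  H_1: rank ker ∂_1 − rank ∂_2 = (27 − 8) − 18 = 1, and ∂_2 has invariant factor 2 > 1, so H_1 ≅ Z ⊕ Z/2Z.
  H_2: rank ker ∂_2 − rank ∂_3 = (18 − 18) − 0 = 0, and there is no ∂_3, so H_2 ≅ 0.

H_0 = Z,  H_1 = Z ⊕ Z/2Z,  H_2 = 0.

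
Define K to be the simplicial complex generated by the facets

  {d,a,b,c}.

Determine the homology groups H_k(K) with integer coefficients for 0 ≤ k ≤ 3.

We work with the vertex ordering a < b < c < d. The simplices of K, each written with vertices in increasing order, are:

  0-simplices (4): a, b, c, d
  1-simplices (6): ab, ac, ad, bc, bd, cd
  2-simplices (4): abc, abd, acd, bcd
  3-simplices (1): abcd

so the chain groups are C_0 ≅ Z^4, C_1 ≅ Z^6, C_2 ≅ Z^4, C_3 ≅ Z^1.

Boundary ∂_1: C_1 → C_0 maps an edge to its endpoints' difference, ∂[p,q] = q − p.
This gives a 4×6 integer matrix of rank 3; reducing to Smith normal form yields diagonal entries (1,1,1).

Boundary ∂_2: C_2 → C_1 maps a triangle to the signed sum of its edges. For instance
  ∂abc = bc − ac + ab,
  ∂abd = bd − ad + ab.
This gives a 6×4 integer matrix of rank 3; reducing to Smith normal form yields diagonal entries (1,1,1).

∂_3: C_3 → C_2 sends each 3-simplex σ to the alternating sum Σ_i (−1)^i (σ with its i-th vertex removed). For instance
  ∂abcd = bcd − acd + abd − abc.
This gives a 4×1 integer matrix of rank 1; reducing to Smith normal form yields diagonal entries (1).

From H_k ≅ ker(∂_k) / im(∂_{k+1}) we obtain:

  H_0: rank C_0 − rank ∂_1 = 4 − 3 = 1, and the invariant factors of ∂_1 are all 1, so H_0 = Z.
  H_1: rank ker ∂_1 − rank ∂_2 = (6 − 3) − 3 = 0, and the invariant factors of ∂_2 are all 1, so H_1 = 0.
  H_2: rank ker ∂_2 − rank ∂_3 = (4 − 3) − 1 = 0, and the invariant factors of ∂_3 are all 1, so H_2 = 0.
  H_3: rank ker ∂_3 − rank ∂_4 = (1 − 1) − 0 = 0, and there is no ∂_4, so H_3 = 0.

H_0 ≅ Z,  H_1 = 0,  H_2 = 0,  H_3 = 0.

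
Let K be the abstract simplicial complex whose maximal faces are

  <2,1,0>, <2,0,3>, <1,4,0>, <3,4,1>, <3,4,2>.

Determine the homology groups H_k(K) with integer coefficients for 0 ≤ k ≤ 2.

H_0 ≅ Z,  H_1 ≅ Z,  H_2 = 0.

Order the vertices as 0 < 1 < 2 < 3 < 4. Listing each simplex with vertices in this order, K has dimension 2 with simplices:

  0-simplices (5): [0], [1], [2], [3], [4]
  1-simplices (10): [0,1], [0,2], [0,3], [0,4], [1,2], [1,3], [1,4], [2,3], [2,4], [3,4]
  2-simplices (5): [0,1,2], [0,1,4], [0,2,3], [1,3,4], [2,3,4]

giving chain groups C_0 ≅ Z^5, C_1 ≅ Z^10, C_2 ≅ Z^5.

∂_1: C_1 → C_0 maps an edge to its endpoints' difference, ∂[p,q] = q − p.
The resulting 5×10 matrix has rank 4, and its Smith normal form has invariant factors (1,1,1,1).

The boundary map ∂_2: C_2 → C_1 sends each 2-simplex [p,q,r] to [q,r] − [p,r] + [p,q]. For instance
  ∂[1,3,4] = [3,4] − [1,4] + [1,3],
  ∂[0,2,3] = [2,3] − [0,3] + [0,2].
The resulting 10×5 matrix has rank 5, and its Smith normal form has invariant factors (1,1,1,1,1).

From H_k ≅ ker(∂_k) / im(∂_{k+1}) we obtain:

  H_0: rank C_0 − rank ∂_1 = 5 − 4 = 1, and the invariant factors of ∂_1 are all 1, so H_0 = Z.
  H_1: rank ker ∂_1 − rank ∂_2 = (10 − 4) − 5 = 1, and the invariant factors of ∂_2 are all 1, so H_1 = Z.
  H_2: rank ker ∂_2 − rank ∂_3 = (5 − 5) − 0 = 0, and there is no ∂_3, so H_2 = 0.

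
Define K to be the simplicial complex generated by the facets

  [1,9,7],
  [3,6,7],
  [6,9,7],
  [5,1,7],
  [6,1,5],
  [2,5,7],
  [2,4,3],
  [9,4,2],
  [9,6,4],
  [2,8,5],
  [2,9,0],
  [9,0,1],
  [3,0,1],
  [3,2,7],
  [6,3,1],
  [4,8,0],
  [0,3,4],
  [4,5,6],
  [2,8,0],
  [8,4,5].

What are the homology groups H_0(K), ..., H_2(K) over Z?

H_0 = Z,  H_1 = Z × Z/2,  H_2 = 0.

Take the total order 0 < 1 < 2 < 3 < 4 < 5 < 6 < 7 < 8 < 9 on the vertex set. Then K (dimension 2) consists of the simplices:

  0-simplices (10): [0], [1], [2], [3], [4], [5], [6], [7], [8], [9]
  1-simplices (30): (30 of them)
  2-simplices (20): (20 of them)

so the chain groups are C_0 ≅ Z^10, C_1 ≅ Z^30, C_2 ≅ Z^20.

The boundary map ∂_1: C_1 → C_0 is given by ∂[p,q] = [q] − [p].
The resulting 10×30 matrix has rank 9, and its Smith normal form has invariant factors (1,1,1,1,1,1,1,1,1).

Boundary ∂_2: C_2 → C_1 sends each 2-simplex [p,q,r] to [q,r] − [p,r] + [p,q]. For instance
  ∂[1,3,6] = [3,6] − [1,6] + [1,3],
  ∂[0,1,9] = [1,9] − [0,9] + [0,1].
This gives a 30×20 integer matrix of rank 20; reducing to Smith normal form yields diagonal entries (1,1,1,1,1,1,1,1,1,1,1,1,1,1,1,1,1,1,1,2).

Now H_k = ker ∂_k / im ∂_{k+1}, so:

  H_0: rank C_0 − rank ∂_1 = 10 − 9 = 1, and the invariant factors of ∂_1 are all 1, so H_0 ≅ Z.
  H_1: rank ker ∂_1 − rank ∂_2 = (30 − 9) − 20 = 1, and ∂_2 has invariant factor 2 > 1, so H_1 ≅ Z × Z/2.
  H_2: rank ker ∂_2 − rank ∂_3 = (20 − 20) − 0 = 0, and there is no ∂_3, so H_2 ≅ 0.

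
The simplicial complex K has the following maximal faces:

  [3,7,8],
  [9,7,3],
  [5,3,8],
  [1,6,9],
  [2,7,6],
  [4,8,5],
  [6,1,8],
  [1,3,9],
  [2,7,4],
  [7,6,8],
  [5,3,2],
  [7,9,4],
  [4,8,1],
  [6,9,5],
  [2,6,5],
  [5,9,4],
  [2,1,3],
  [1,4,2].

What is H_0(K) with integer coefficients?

K has 9 vertices, 27 edges, 18 triangles.
rank ∂_0 = 0, rank ∂_1 = 8 ⇒ b_0 = 9 − 0 − 8 = 1; all invariant factors of ∂_1 are 1 so no torsion. So H_0 ≅ Z.

H_0 ≅ Z.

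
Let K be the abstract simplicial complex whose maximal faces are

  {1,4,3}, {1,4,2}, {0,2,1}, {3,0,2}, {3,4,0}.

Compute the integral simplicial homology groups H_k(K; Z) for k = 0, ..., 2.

Take the total order 0 < 1 < 2 < 3 < 4 on the vertex set. Then K (dimension 2) consists of the simplices:

  0-simplices (5): [0], [1], [2], [3], [4]
  1-simplices (10): [0,1], [0,2], [0,3], [0,4], [1,2], [1,3], [1,4], [2,3], [2,4], [3,4]
  2-simplices (5): [0,1,2], [0,2,3], [0,3,4], [1,2,4], [1,3,4]

Hence C_0 ≅ Z^5, C_1 ≅ Z^10, C_2 ≅ Z^5.

Boundary ∂_1: C_1 → C_0 maps an edge to its endpoints' difference, ∂[p,q] = q − p.
As a 5×10 matrix over Z this has rank 4, with invariant factors (1,1,1,1).

The boundary map ∂_2: C_2 → C_1 sends each 2-simplex [p,q,r] to [q,r] − [p,r] + [p,q]. For instance
  ∂[0,3,4] = [3,4] − [0,4] + [0,3],
  ∂[0,2,3] = [2,3] − [0,3] + [0,2].
This gives a 10×5 integer matrix of rank 5; reducing to Smith normal form yields diagonal entries (1,1,1,1,1).

Reading off H_k = ker ∂_k / im ∂_{k+1}:

  H_0: rank C_0 − rank ∂_1 = 5 − 4 = 1, and the invariant factors of ∂_1 are all 1, so H_0 = Z.
  H_1: rank ker ∂_1 − rank ∂_2 = (10 − 4) − 5 = 1, and the invariant factors of ∂_2 are all 1, so H_1 = Z.
  H_2: rank ker ∂_2 − rank ∂_3 = (5 − 5) − 0 = 0, and there is no ∂_3, so H_2 = 0.

H_0 = Z,  H_1 = Z,  H_2 = 0.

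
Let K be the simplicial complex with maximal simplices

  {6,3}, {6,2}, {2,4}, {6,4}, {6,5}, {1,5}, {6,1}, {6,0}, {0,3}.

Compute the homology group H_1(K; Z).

We work with the vertex ordering 0 < 1 < 2 < 3 < 4 < 5 < 6. The simplices of K, each written with vertices in increasing order, are:

  0-simplices (7): [0], [1], [2], [3], [4], [5], [6]
  1-simplices (9): [0,3], [0,6], [1,5], [1,6], [2,4], [2,6], [3,6], [4,6], [5,6]

Hence C_0 ≅ Z^7, C_1 ≅ Z^9.

The boundary map ∂_1: C_1 → C_0 sends each edge [p,q] (with p < q) to q − p. For instance
  ∂[0,6] = [6] − [0].
As a 7×9 matrix over Z this has rank 6, with invariant factors (1,1,1,1,1,1).

Now H_k = ker ∂_k / im ∂_{k+1}, so:

  H_1: rank ker ∂_1 − rank ∂_2 = (9 − 6) − 0 = 3, and there is no ∂_2, so H_1 ≅ Z^3.

(K is a triangulation of a wedge of 3 circles.)

H_1 ≅ Z^3.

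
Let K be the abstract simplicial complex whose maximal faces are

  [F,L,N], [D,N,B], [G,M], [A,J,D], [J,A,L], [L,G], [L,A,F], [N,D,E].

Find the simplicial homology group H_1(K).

H_1 = Z.

K has 10 vertices, 16 edges, 6 triangles.
rank ∂_1 = 9, rank ∂_2 = 6 ⇒ b_1 = 16 − 9 − 6 = 1; all invariant factors of ∂_2 are 1 so no torsion. So H_1 ≅ Z.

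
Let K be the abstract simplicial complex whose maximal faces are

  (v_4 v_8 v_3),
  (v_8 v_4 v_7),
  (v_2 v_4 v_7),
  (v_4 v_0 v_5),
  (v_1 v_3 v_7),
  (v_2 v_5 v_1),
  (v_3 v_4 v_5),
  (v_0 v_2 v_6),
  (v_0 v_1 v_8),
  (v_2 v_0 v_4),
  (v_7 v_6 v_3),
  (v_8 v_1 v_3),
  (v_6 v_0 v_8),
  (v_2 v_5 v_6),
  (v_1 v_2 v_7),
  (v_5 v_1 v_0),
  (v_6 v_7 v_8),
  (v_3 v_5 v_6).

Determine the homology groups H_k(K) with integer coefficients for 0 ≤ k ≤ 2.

Take the total order v_0 < v_1 < v_2 < v_3 < v_4 < v_5 < v_6 < v_7 < v_8 on the vertex set. Then K (dimension 2) consists of the simplices:

  0-simplices (9): [v_0], [v_1], [v_2], [v_3], [v_4], [v_5], [v_6], [v_7], [v_8]
  1-simplices (27): (27 of them)
  2-simplices (18): (18 of them)

giving chain groups C_0 ≅ Z^9, C_1 ≅ Z^27, C_2 ≅ Z^18.

The boundary map ∂_1: C_1 → C_0 is given by ∂[p,q] = [q] − [p].
The 9×27 boundary matrix has rank 8 and Smith normal form diag(1,1,1,1,1,1,1,1).

∂_2: C_2 → C_1 acts by ∂[p,q,r] = [q,r] − [p,r] + [p,q]. For instance
  ∂[v_0,v_1,v_8] = [v_1,v_8] − [v_0,v_8] + [v_0,v_1],
  ∂[v_4,v_7,v_8] = [v_7,v_8] − [v_4,v_8] + [v_4,v_7].
As a 27×18 matrix over Z this has rank 18, with invariant factors (1,1,1,1,1,1,1,1,1,1,1,1,1,1,1,1,1,2).

Reading off H_k = ker ∂_k / im ∂_{k+1}:

  H_0: rank C_0 − rank ∂_1 = 9 − 8 = 1, and the invariant factors of ∂_1 are all 1, so H_0 ≅ Z.
  H_1: rank ker ∂_1 − rank ∂_2 = (27 − 8) − 18 = 1, and ∂_2 has invariant factor 2 > 1, so H_1 ≅ Z × Z/2.
  H_2: rank ker ∂_2 − rank ∂_3 = (18 − 18) − 0 = 0, and there is no ∂_3, so H_2 ≅ 0.

H_0 = Z,  H_1 = Z × Z/2,  H_2 = 0.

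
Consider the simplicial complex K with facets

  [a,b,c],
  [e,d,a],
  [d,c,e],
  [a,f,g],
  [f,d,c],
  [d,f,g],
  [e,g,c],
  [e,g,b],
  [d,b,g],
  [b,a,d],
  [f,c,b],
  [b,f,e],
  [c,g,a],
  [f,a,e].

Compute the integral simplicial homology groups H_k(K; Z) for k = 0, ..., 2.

We work with the vertex ordering a < b < c < d < e < f < g. The simplices of K, each written with vertices in increasing order, are:

  0-simplices (7): a, b, c, d, e, f, g
  1-simplices (21): ab, ac, ad, ae, af, ag, bc, bd, be, bf, bg, cd, ce, cf, cg, de, df, dg, ef, eg, fg
  2-simplices (14): abc, abd, acg, ade, aef, afg, bcf, bdg, bef, beg, cde, cdf, ceg, dfg

so the chain groups are C_0 ≅ Z^7, C_1 ≅ Z^21, C_2 ≅ Z^14.

Boundary ∂_1: C_1 → C_0 sends each edge [p,q] (with p < q) to q − p. For instance
  ∂bc = c − b.
This gives a 7×21 integer matrix of rank 6; reducing to Smith normal form yields diagonal entries (1,1,1,1,1,1).

∂_2: C_2 → C_1 maps a triangle to the signed sum of its edges. For instance
  ∂bef = ef − bf + be,
  ∂bcf = cf − bf + bc.
This gives a 21×14 integer matrix of rank 13; reducing to Smith normal form yields diagonal entries (1,1,1,1,1,1,1,1,1,1,1,1,1).

Now H_k = ker ∂_k / im ∂_{k+1}, so:

  H_0: rank C_0 − rank ∂_1 = 7 − 6 = 1, and the invariant factors of ∂_1 are all 1, so H_0 ≅ Z.
  H_1: rank ker ∂_1 − rank ∂_2 = (21 − 6) − 13 = 2, and the invariant factors of ∂_2 are all 1, so H_1 ≅ Z^2.
  H_2: rank ker ∂_2 − rank ∂_3 = (14 − 13) − 0 = 1, and there is no ∂_3, so H_2 ≅ Z.

(K is a triangulation of the torus T^2.)

H_0 = Z,  H_1 = Z^2,  H_2 = Z.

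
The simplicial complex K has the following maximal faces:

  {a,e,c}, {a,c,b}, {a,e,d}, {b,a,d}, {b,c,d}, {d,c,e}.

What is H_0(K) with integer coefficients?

H_0 = Z.

Fix the vertex order a < b < c < d < e and write every simplex with vertices in increasing order. Then dim K = 2 and the simplices of K are:

  0-simplices (5): a, b, c, d, e
  1-simplices (9): ab, ac, ad, ae, bc, bd, cd, ce, de
  2-simplices (6): abc, abd, ace, ade, bcd, cde

giving chain groups C_0 ≅ Z^5, C_1 ≅ Z^9, C_2 ≅ Z^6.

Boundary ∂_1: C_1 → C_0 maps an edge to its endpoints' difference, ∂[p,q] = q − p. For instance
  ∂ae = e − a.
This gives a 5×9 integer matrix of rank 4; reducing to Smith normal form yields diagonal entries (1,1,1,1).

Boundary ∂_2: C_2 → C_1 maps a triangle to the signed sum of its edges. For instance
  ∂cde = de − ce + cd,
  ∂ace = ce − ae + ac.
As a 9×6 matrix over Z this has rank 5, with invariant factors (1,1,1,1,1).

Now H_k = ker ∂_k / im ∂_{k+1}, so:

  H_0: rank C_0 − rank ∂_1 = 5 − 4 = 1, and the invariant factors of ∂_1 are all 1, so H_0 ≅ Z.

(K is a triangulation of the 2-sphere S^2.)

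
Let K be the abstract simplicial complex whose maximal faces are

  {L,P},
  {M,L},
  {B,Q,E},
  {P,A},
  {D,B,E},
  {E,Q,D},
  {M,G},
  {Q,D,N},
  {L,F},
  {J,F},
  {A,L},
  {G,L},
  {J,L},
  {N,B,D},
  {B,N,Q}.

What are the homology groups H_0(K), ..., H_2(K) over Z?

Fix the vertex order A < B < D < E < F < G < J < L < M < N < P < Q and write every simplex with vertices in increasing order. Then dim K = 2 and the simplices of K are:

  0-simplices (12): A, B, D, E, F, G, J, L, M, N, P, Q
  1-simplices (18): AL, AP, BD, BE, BN, BQ, DE, DN, DQ, EQ, FJ, FL, GL, GM, JL, LM, LP, NQ
  2-simplices (6): BDE, BDN, BEQ, BNQ, DEQ, DNQ

so the chain groups are C_0 ≅ Z^12, C_1 ≅ Z^18, C_2 ≅ Z^6.

∂_1: C_1 → C_0 sends each edge [p,q] (with p < q) to q − p. For instance
  ∂LP = P − L.
This gives a 12×18 integer matrix of rank 10; reducing to Smith normal form yields diagonal entries (1,1,1,1,1,1,1,1,1,1).

∂_2: C_2 → C_1 acts by ∂[p,q,r] = [q,r] − [p,r] + [p,q]. For instance
  ∂BDE = DE − BE + BD,
  ∂BEQ = EQ − BQ + BE.
The resulting 18×6 matrix has rank 5, and its Smith normal form has invariant factors (1,1,1,1,1).

Computing H_k = (kernel of ∂_k) / (image of ∂_{k+1}):

  H_0: rank C_0 − rank ∂_1 = 12 − 10 = 2, and the invariant factors of ∂_1 are all 1, so H_0 = Z^2.
  H_1: rank ker ∂_1 − rank ∂_2 = (18 − 10) − 5 = 3, and the invariant factors of ∂_2 are all 1, so H_1 = Z^3.
  H_2: rank ker ∂_2 − rank ∂_3 = (6 − 5) − 0 = 1, and there is no ∂_3, so H_2 = Z.

H_0 = Z^2,  H_1 = Z^3,  H_2 = Z.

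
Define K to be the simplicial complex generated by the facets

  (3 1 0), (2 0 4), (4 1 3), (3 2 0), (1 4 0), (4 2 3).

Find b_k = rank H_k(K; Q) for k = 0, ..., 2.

b_0 = 1, b_1 = 0, b_2 = 1.

Order the vertices as 0 < 1 < 2 < 3 < 4. Listing each simplex with vertices in this order, K has dimension 2 with simplices:

  0-simplices (5): [0], [1], [2], [3], [4]
  1-simplices (9): [0,1], [0,2], [0,3], [0,4], [1,3], [1,4], [2,3], [2,4], [3,4]
  2-simplices (6): [0,1,3], [0,1,4], [0,2,3], [0,2,4], [1,3,4], [2,3,4]

Hence C_0 ≅ Z^5, C_1 ≅ Z^9, C_2 ≅ Z^6.

Boundary ∂_1: C_1 → C_0 sends each edge [p,q] (with p < q) to q − p. For instance
  ∂[2,3] = [3] − [2].
The resulting 5×9 matrix has rank 4, and its Smith normal form has invariant factors (1,1,1,1).

Boundary ∂_2: C_2 → C_1 maps a triangle to the signed sum of its edges. For instance
  ∂[0,2,3] = [2,3] − [0,3] + [0,2],
  ∂[2,3,4] = [3,4] − [2,4] + [2,3].
As a 9×6 matrix over Z this has rank 5, with invariant factors (1,1,1,1,1).

From H_k ≅ ker(∂_k) / im(∂_{k+1}) we obtain:

  H_0: rank C_0 − rank ∂_1 = 5 − 4 = 1, and the invariant factors of ∂_1 are all 1, so H_0 = Z.
  H_1: rank ker ∂_1 − rank ∂_2 = (9 − 4) − 5 = 0, and the invariant factors of ∂_2 are all 1, so H_1 = 0.
  H_2: rank ker ∂_2 − rank ∂_3 = (6 − 5) − 0 = 1, and there is no ∂_3, so H_2 = Z.

Hence the Betti numbers are b_0 = 1, b_1 = 0, b_2 = 1.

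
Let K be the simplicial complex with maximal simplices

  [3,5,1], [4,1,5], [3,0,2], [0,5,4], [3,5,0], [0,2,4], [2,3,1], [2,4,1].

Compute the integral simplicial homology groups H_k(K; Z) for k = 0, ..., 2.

H_0 ≅ Z,  H_1 = 0,  H_2 ≅ Z.

We work with the vertex ordering 0 < 1 < 2 < 3 < 4 < 5. The simplices of K, each written with vertices in increasing order, are:

  0-simplices (6): [0], [1], [2], [3], [4], [5]
  1-simplices (12): [0,2], [0,3], [0,4], [0,5], [1,2], [1,3], [1,4], [1,5], [2,3], [2,4], [3,5], [4,5]
  2-simplices (8): [0,2,3], [0,2,4], [0,3,5], [0,4,5], [1,2,3], [1,2,4], [1,3,5], [1,4,5]

giving chain groups C_0 ≅ Z^6, C_1 ≅ Z^12, C_2 ≅ Z^8.

∂_1: C_1 → C_0 maps an edge to its endpoints' difference, ∂[p,q] = q − p.
As a 6×12 matrix over Z this has rank 5, with invariant factors (1,1,1,1,1).

The boundary map ∂_2: C_2 → C_1 sends each 2-simplex [p,q,r] to [q,r] − [p,r] + [p,q]. For instance
  ∂[0,4,5] = [4,5] − [0,5] + [0,4],
  ∂[0,2,3] = [2,3] − [0,3] + [0,2].
The resulting 12×8 matrix has rank 7, and its Smith normal form has invariant factors (1,1,1,1,1,1,1).

From H_k ≅ ker(∂_k) / im(∂_{k+1}) we obtain:

  H_0: rank C_0 − rank ∂_1 = 6 − 5 = 1, and the invariant factors of ∂_1 are all 1, so H_0 ≅ Z.
  H_1: rank ker ∂_1 − rank ∂_2 = (12 − 5) − 7 = 0, and the invariant factors of ∂_2 are all 1, so H_1 ≅ 0.
  H_2: rank ker ∂_2 − rank ∂_3 = (8 − 7) − 0 = 1, and there is no ∂_3, so H_2 ≅ Z.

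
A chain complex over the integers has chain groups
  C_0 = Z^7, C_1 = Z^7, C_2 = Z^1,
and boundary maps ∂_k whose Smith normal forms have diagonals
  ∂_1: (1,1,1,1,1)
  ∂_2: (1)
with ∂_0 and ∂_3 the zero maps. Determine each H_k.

H_0 = Z^2,  H_1 = Z,  H_2 = 0.

H_0: b_0 = 7 − 0 − 5 = 2; torsion from ∂_1 factors > 1: none. So H_0 = Z^2.
H_1: b_1 = 7 − 5 − 1 = 1; torsion from ∂_2 factors > 1: none. So H_1 = Z.
H_2: b_2 = 1 − 1 − 0 = 0; torsion from ∂_3 factors > 1: none. So H_2 = 0.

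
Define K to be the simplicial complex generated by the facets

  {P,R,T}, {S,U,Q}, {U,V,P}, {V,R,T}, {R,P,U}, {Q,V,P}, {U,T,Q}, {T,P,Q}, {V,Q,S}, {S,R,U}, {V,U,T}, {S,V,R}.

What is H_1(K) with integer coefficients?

We work with the vertex ordering P < Q < R < S < T < U < V. The simplices of K, each written with vertices in increasing order, are:

  0-simplices (7): P, Q, R, S, T, U, V
  1-simplices (18): PQ, PR, PT, PU, PV, QS, QT, QU, QV, RS, RT, RU, RV, SU, SV, TU, TV, UV
  2-simplices (12): PQT, PQV, PRT, PRU, PUV, QSU, QSV, QTU, RSU, RSV, RTV, TUV

giving chain groups C_0 ≅ Z^7, C_1 ≅ Z^18, C_2 ≅ Z^12.

∂_1: C_1 → C_0 maps an edge to its endpoints' difference, ∂[p,q] = q − p.
This gives a 7×18 integer matrix of rank 6; reducing to Smith normal form yields diagonal entries (1,1,1,1,1,1).

Boundary ∂_2: C_2 → C_1 sends each 2-simplex [p,q,r] to [q,r] − [p,r] + [p,q]. For instance
  ∂PRU = RU − PU + PR,
  ∂PQT = QT − PT + PQ.
The 18×12 boundary matrix has rank 12 and Smith normal form diag(1,1,1,1,1,1,1,1,1,1,1,2).

Now H_k = ker ∂_k / im ∂_{k+1}, so:

  H_1: rank ker ∂_1 − rank ∂_2 = (18 − 6) − 12 = 0, and ∂_2 has invariant factor 2 > 1, so H_1 = Z/2.

H_1 ≅ Z/2.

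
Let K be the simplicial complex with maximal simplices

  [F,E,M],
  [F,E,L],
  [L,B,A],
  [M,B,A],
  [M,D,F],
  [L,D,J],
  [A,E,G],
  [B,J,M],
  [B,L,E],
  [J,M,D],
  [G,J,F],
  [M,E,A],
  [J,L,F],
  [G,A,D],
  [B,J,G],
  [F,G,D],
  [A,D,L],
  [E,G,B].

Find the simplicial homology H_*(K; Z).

H_0 ≅ Z,  H_1 ≅ Z ⊕ Z/2,  H_2 = 0.

Fix the vertex order A < B < D < E < F < G < J < L < M and write every simplex with vertices in increasing order. Then dim K = 2 and the simplices of K are:

  0-simplices (9): A, B, D, E, F, G, J, L, M
  1-simplices (27): AB, AD, AE, AG, AL, AM, BE, BG, BJ, BL, BM, DF, DG, DJ, DL, DM, EF, EG, EL, EM, FG, FJ, FL, FM, GJ, JL, JM
  2-simplices (18): ABL, ABM, ADG, ADL, AEG, AEM, BEG, BEL, BGJ, BJM, DFG, DFM, DJL, DJM, EFL, EFM, FGJ, FJL

Hence C_0 ≅ Z^9, C_1 ≅ Z^27, C_2 ≅ Z^18.

∂_1: C_1 → C_0 sends each edge [p,q] (with p < q) to q − p. For instance
  ∂AG = G − A.
This gives a 9×27 integer matrix of rank 8; reducing to Smith normal form yields diagonal entries (1,1,1,1,1,1,1,1).

Boundary ∂_2: C_2 → C_1 maps a triangle to the signed sum of its edges. For instance
  ∂FJL = JL − FL + FJ,
  ∂ABM = BM − AM + AB.
This gives a 27×18 integer matrix of rank 18; reducing to Smith normal form yields diagonal entries (1,1,1,1,1,1,1,1,1,1,1,1,1,1,1,1,1,2).

From H_k ≅ ker(∂_k) / im(∂_{k+1}) we obtain:

  H_0: rank C_0 − rank ∂_1 = 9 − 8 = 1, and the invariant factors of ∂_1 are all 1, so H_0 ≅ Z.
  H_1: rank ker ∂_1 − rank ∂_2 = (27 − 8) − 18 = 1, and ∂_2 has invariant factor 2 > 1, so H_1 ≅ Z ⊕ Z/2.
  H_2: rank ker ∂_2 − rank ∂_3 = (18 − 18) − 0 = 0, and there is no ∂_3, so H_2 ≅ 0.

As a check, the Euler characteristic is 9 − 27 + 18 = 0, which agrees with 1 − 1 + 0 = 0.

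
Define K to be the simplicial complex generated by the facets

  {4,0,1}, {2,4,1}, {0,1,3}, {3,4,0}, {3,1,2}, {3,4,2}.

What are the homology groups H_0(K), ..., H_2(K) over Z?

Fix the vertex order 0 < 1 < 2 < 3 < 4 and write every simplex with vertices in increasing order. Then dim K = 2 and the simplices of K are:

  0-simplices (5): [0], [1], [2], [3], [4]
  1-simplices (9): [0,1], [0,3], [0,4], [1,2], [1,3], [1,4], [2,3], [2,4], [3,4]
  2-simplices (6): [0,1,3], [0,1,4], [0,3,4], [1,2,3], [1,2,4], [2,3,4]

so the chain groups are C_0 ≅ Z^5, C_1 ≅ Z^9, C_2 ≅ Z^6.

The boundary map ∂_1: C_1 → C_0 maps an edge to its endpoints' difference, ∂[p,q] = q − p.
The resulting 5×9 matrix has rank 4, and its Smith normal form has invariant factors (1,1,1,1).

Boundary ∂_2: C_2 → C_1 maps a triangle to the signed sum of its edges. For instance
  ∂[2,3,4] = [3,4] − [2,4] + [2,3],
  ∂[1,2,3] = [2,3] − [1,3] + [1,2].
The resulting 9×6 matrix has rank 5, and its Smith normal form has invariant factors (1,1,1,1,1).

Now H_k = ker ∂_k / im ∂_{k+1}, so:

  H_0: rank C_0 − rank ∂_1 = 5 − 4 = 1, and the invariant factors of ∂_1 are all 1, so H_0 = Z.
  H_1: rank ker ∂_1 − rank ∂_2 = (9 − 4) − 5 = 0, and the invariant factors of ∂_2 are all 1, so H_1 = 0.
  H_2: rank ker ∂_2 − rank ∂_3 = (6 − 5) − 0 = 1, and there is no ∂_3, so H_2 = Z.

As a check, the Euler characteristic is 5 − 9 + 6 = 2, which agrees with 1 − 0 + 1 = 2.

H_0 = Z,  H_1 = 0,  H_2 = Z.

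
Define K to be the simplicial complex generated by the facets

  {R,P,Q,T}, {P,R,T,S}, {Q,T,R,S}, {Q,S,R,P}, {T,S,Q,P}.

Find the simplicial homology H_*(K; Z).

Fix the vertex order P < Q < R < S < T and write every simplex with vertices in increasing order. Then dim K = 3 and the simplices of K are:

  0-simplices (5): P, Q, R, S, T
  1-simplices (10): PQ, PR, PS, PT, QR, QS, QT, RS, RT, ST
  2-simplices (10): PQR, PQS, PQT, PRS, PRT, PST, QRS, QRT, QST, RST
  3-simplices (5): PQRS, PQRT, PQST, PRST, QRST

Hence C_0 ≅ Z^5, C_1 ≅ Z^10, C_2 ≅ Z^10, C_3 ≅ Z^5.

Boundary ∂_1: C_1 → C_0 is given by ∂[p,q] = [q] − [p]. For instance
  ∂PS = S − P.
The resulting 5×10 matrix has rank 4, and its Smith normal form has invariant factors (1,1,1,1).

Boundary ∂_2: C_2 → C_1 maps a triangle to the signed sum of its edges. For instance
  ∂PST = ST − PT + PS,
  ∂RST = ST − RT + RS.
The resulting 10×10 matrix has rank 6, and its Smith normal form has invariant factors (1,1,1,1,1,1).

Boundary ∂_3: C_3 → C_2 sends each 3-simplex σ to the alternating sum Σ_i (−1)^i (σ with its i-th vertex removed). For instance
  ∂QRST = RST − QST + QRT − QRS,
  ∂PQRT = QRT − PRT + PQT − PQR.
The resulting 10×5 matrix has rank 4, and its Smith normal form has invariant factors (1,1,1,1).

From H_k ≅ ker(∂_k) / im(∂_{k+1}) we obtain:

  H_0: rank C_0 − rank ∂_1 = 5 − 4 = 1, and the invariant factors of ∂_1 are all 1, so H_0 = Z.
  H_1: rank ker ∂_1 − rank ∂_2 = (10 − 4) − 6 = 0, and the invariant factors of ∂_2 are all 1, so H_1 = 0.
  H_2: rank ker ∂_2 − rank ∂_3 = (10 − 6) − 4 = 0, and the invariant factors of ∂_3 are all 1, so H_2 = 0.
  H_3: rank ker ∂_3 − rank ∂_4 = (5 − 4) − 0 = 1, and there is no ∂_4, so H_3 = Z.

As a check, the Euler characteristic is 5 − 10 + 10 − 5 = 0, which agrees with 1 − 0 + 0 − 1 = 0.

H_0 ≅ Z,  H_1 = 0,  H_2 = 0,  H_3 ≅ Z.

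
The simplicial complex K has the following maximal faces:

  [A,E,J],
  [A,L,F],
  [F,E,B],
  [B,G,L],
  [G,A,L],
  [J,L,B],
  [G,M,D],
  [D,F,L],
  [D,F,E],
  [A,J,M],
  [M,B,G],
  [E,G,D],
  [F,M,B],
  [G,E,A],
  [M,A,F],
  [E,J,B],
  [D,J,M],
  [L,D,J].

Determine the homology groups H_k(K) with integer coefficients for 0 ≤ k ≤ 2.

Take the total order A < B < D < E < F < G < J < L < M on the vertex set. Then K (dimension 2) consists of the simplices:

  0-simplices (9): A, B, D, E, F, G, J, L, M
  1-simplices (27): AE, AF, AG, AJ, AL, AM, BE, BF, BG, BJ, BL, BM, DE, DF, DG, DJ, DL, DM, EF, EG, EJ, FL, FM, GL, GM, JL, JM
  2-simplices (18): AEG, AEJ, AFL, AFM, AGL, AJM, BEF, BEJ, BFM, BGL, BGM, BJL, DEF, DEG, DFL, DGM, DJL, DJM

so the chain groups are C_0 ≅ Z^9, C_1 ≅ Z^27, C_2 ≅ Z^18.

Boundary ∂_1: C_1 → C_0 sends each edge [p,q] (with p < q) to q − p.
As a 9×27 matrix over Z this has rank 8, with invariant factors (1,1,1,1,1,1,1,1).

∂_2: C_2 → C_1 maps a triangle to the signed sum of its edges. For instance
  ∂DJM = JM − DM + DJ,
  ∂AFL = FL − AL + AF.
The 27×18 boundary matrix has rank 17 and Smith normal form diag(1,1,1,1,1,1,1,1,1,1,1,1,1,1,1,1,1).

Computing H_k = (kernel of ∂_k) / (image of ∂_{k+1}):

  H_0: rank C_0 − rank ∂_1 = 9 − 8 = 1, and the invariant factors of ∂_1 are all 1, so H_0 ≅ Z.
  H_1: rank ker ∂_1 − rank ∂_2 = (27 − 8) − 17 = 2, and the invariant factors of ∂_2 are all 1, so H_1 ≅ Z^2.
  H_2: rank ker ∂_2 − rank ∂_3 = (18 − 17) − 0 = 1, and there is no ∂_3, so H_2 ≅ Z.

H_0 ≅ Z,  H_1 ≅ Z^2,  H_2 ≅ Z.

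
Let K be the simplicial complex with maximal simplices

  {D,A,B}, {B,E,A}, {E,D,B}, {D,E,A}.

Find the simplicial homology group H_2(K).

H_2 = Z.

Fix the vertex order A < B < D < E and write every simplex with vertices in increasing order. Then dim K = 2 and the simplices of K are:

  0-simplices (4): A, B, D, E
  1-simplices (6): AB, AD, AE, BD, BE, DE
  2-simplices (4): ABD, ABE, ADE, BDE

so the chain groups are C_0 ≅ Z^4, C_1 ≅ Z^6, C_2 ≅ Z^4.

Boundary ∂_1: C_1 → C_0 sends each edge [p,q] (with p < q) to q − p.
As a 4×6 matrix over Z this has rank 3, with invariant factors (1,1,1).

∂_2: C_2 → C_1 acts by ∂[p,q,r] = [q,r] − [p,r] + [p,q]. For instance
  ∂ABD = BD − AD + AB,
  ∂ABE = BE − AE + AB.
This gives a 6×4 integer matrix of rank 3; reducing to Smith normal form yields diagonal entries (1,1,1).

Now H_k = ker ∂_k / im ∂_{k+1}, so:

  H_2: rank ker ∂_2 − rank ∂_3 = (4 − 3) − 0 = 1, and there is no ∂_3, so H_2 = Z.

(K is a triangulation of the 2-sphere S^2.)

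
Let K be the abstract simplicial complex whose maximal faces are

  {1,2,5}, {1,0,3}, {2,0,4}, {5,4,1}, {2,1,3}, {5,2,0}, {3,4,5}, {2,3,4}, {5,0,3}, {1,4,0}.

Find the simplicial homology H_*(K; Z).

We work with the vertex ordering 0 < 1 < 2 < 3 < 4 < 5. The simplices of K, each written with vertices in increasing order, are:

  0-simplices (6): [0], [1], [2], [3], [4], [5]
  1-simplices (15): [0,1], [0,2], [0,3], [0,4], [0,5], [1,2], [1,3], [1,4], [1,5], [2,3], [2,4], [2,5], [3,4], [3,5], [4,5]
  2-simplices (10): [0,1,3], [0,1,4], [0,2,4], [0,2,5], [0,3,5], [1,2,3], [1,2,5], [1,4,5], [2,3,4], [3,4,5]

giving chain groups C_0 ≅ Z^6, C_1 ≅ Z^15, C_2 ≅ Z^10.

∂_1: C_1 → C_0 sends each edge [p,q] (with p < q) to q − p.
The 6×15 boundary matrix has rank 5 and Smith normal form diag(1,1,1,1,1).

∂_2: C_2 → C_1 acts by ∂[p,q,r] = [q,r] − [p,r] + [p,q]. For instance
  ∂[3,4,5] = [4,5] − [3,5] + [3,4],
  ∂[1,2,3] = [2,3] − [1,3] + [1,2].
The 15×10 boundary matrix has rank 10 and Smith normal form diag(1,1,1,1,1,1,1,1,1,2).

From H_k ≅ ker(∂_k) / im(∂_{k+1}) we obtain:

  H_0: rank C_0 − rank ∂_1 = 6 − 5 = 1, and the invariant factors of ∂_1 are all 1, so H_0 ≅ Z.
  H_1: rank ker ∂_1 − rank ∂_2 = (15 − 5) − 10 = 0, and ∂_2 has invariant factor 2 > 1, so H_1 ≅ Z/2Z.
  H_2: rank ker ∂_2 − rank ∂_3 = (10 − 10) − 0 = 0, and there is no ∂_3, so H_2 ≅ 0.

H_0 ≅ Z,  H_1 ≅ Z/2Z,  H_2 = 0.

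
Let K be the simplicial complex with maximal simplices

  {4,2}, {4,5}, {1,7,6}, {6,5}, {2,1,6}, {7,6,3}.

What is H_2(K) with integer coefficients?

H_2 ≅ 0.

Order the vertices as 1 < 2 < 3 < 4 < 5 < 6 < 7. Listing each simplex with vertices in this order, K has dimension 2 with simplices:

  0-simplices (7): [1], [2], [3], [4], [5], [6], [7]
  1-simplices (10): [1,2], [1,6], [1,7], [2,4], [2,6], [3,6], [3,7], [4,5], [5,6], [6,7]
  2-simplices (3): [1,2,6], [1,6,7], [3,6,7]

so the chain groups are C_0 ≅ Z^7, C_1 ≅ Z^10, C_2 ≅ Z^3.

Boundary ∂_1: C_1 → C_0 maps an edge to its endpoints' difference, ∂[p,q] = q − p.
The resulting 7×10 matrix has rank 6, and its Smith normal form has invariant factors (1,1,1,1,1,1).

The boundary map ∂_2: C_2 → C_1 maps a triangle to the signed sum of its edges. For instance
  ∂[1,6,7] = [6,7] − [1,7] + [1,6],
  ∂[3,6,7] = [6,7] − [3,7] + [3,6].
As a 10×3 matrix over Z this has rank 3, with invariant factors (1,1,1).

Computing H_k = (kernel of ∂_k) / (image of ∂_{k+1}):

  H_2: rank ker ∂_2 − rank ∂_3 = (3 − 3) − 0 = 0, and there is no ∂_3, so H_2 = 0.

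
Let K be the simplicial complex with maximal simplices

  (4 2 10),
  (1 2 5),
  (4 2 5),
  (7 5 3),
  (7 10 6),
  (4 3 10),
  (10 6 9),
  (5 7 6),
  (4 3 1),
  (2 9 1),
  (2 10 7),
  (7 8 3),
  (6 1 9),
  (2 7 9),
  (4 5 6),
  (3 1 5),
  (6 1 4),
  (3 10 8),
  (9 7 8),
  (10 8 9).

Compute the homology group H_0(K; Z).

K has 10 vertices, 30 edges, 20 triangles.
rank ∂_0 = 0, rank ∂_1 = 9 ⇒ b_0 = 10 − 0 − 9 = 1; all invariant factors of ∂_1 are 1 so no torsion. So H_0 = Z.

H_0 ≅ Z.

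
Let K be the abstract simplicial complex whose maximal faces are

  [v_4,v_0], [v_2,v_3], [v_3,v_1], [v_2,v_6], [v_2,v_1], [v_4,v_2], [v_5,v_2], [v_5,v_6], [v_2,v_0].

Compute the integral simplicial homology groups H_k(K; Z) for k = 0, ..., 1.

H_0 = Z,  H_1 = Z^3.

Order the vertices as v_0 < v_1 < v_2 < v_3 < v_4 < v_5 < v_6. Listing each simplex with vertices in this order, K has dimension 1 with simplices:

  0-simplices (7): [v_0], [v_1], [v_2], [v_3], [v_4], [v_5], [v_6]
  1-simplices (9): [v_0,v_2], [v_0,v_4], [v_1,v_2], [v_1,v_3], [v_2,v_3], [v_2,v_4], [v_2,v_5], [v_2,v_6], [v_5,v_6]

Hence C_0 ≅ Z^7, C_1 ≅ Z^9.

The boundary map ∂_1: C_1 → C_0 is given by ∂[p,q] = [q] − [p].
This gives a 7×9 integer matrix of rank 6; reducing to Smith normal form yields diagonal entries (1,1,1,1,1,1).

From H_k ≅ ker(∂_k) / im(∂_{k+1}) we obtain:

  H_0: rank C_0 − rank ∂_1 = 7 − 6 = 1, and the invariant factors of ∂_1 are all 1, so H_0 ≅ Z.
  H_1: rank ker ∂_1 − rank ∂_2 = (9 − 6) − 0 = 3, and there is no ∂_2, so H_1 ≅ Z^3.

As a check, the Euler characteristic is 7 − 9 = -2, which agrees with 1 − 3 = -2.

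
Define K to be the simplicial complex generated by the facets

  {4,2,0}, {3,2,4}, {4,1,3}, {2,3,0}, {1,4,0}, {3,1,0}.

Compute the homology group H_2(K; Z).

Order the vertices as 0 < 1 < 2 < 3 < 4. Listing each simplex with vertices in this order, K has dimension 2 with simplices:

  0-simplices (5): [0], [1], [2], [3], [4]
  1-simplices (9): [0,1], [0,2], [0,3], [0,4], [1,3], [1,4], [2,3], [2,4], [3,4]
  2-simplices (6): [0,1,3], [0,1,4], [0,2,3], [0,2,4], [1,3,4], [2,3,4]

giving chain groups C_0 ≅ Z^5, C_1 ≅ Z^9, C_2 ≅ Z^6.

Boundary ∂_1: C_1 → C_0 is given by ∂[p,q] = [q] − [p].
As a 5×9 matrix over Z this has rank 4, with invariant factors (1,1,1,1).

The boundary map ∂_2: C_2 → C_1 maps a triangle to the signed sum of its edges. For instance
  ∂[1,3,4] = [3,4] − [1,4] + [1,3],
  ∂[0,2,4] = [2,4] − [0,4] + [0,2].
This gives a 9×6 integer matrix of rank 5; reducing to Smith normal form yields diagonal entries (1,1,1,1,1).

Reading off H_k = ker ∂_k / im ∂_{k+1}:

  H_2: rank ker ∂_2 − rank ∂_3 = (6 − 5) − 0 = 1, and there is no ∂_3, so H_2 ≅ Z.

H_2 ≅ Z.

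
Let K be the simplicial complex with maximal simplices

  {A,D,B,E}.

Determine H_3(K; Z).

Fix the vertex order A < B < D < E and write every simplex with vertices in increasing order. Then dim K = 3 and the simplices of K are:

  0-simplices (4): A, B, D, E
  1-simplices (6): AB, AD, AE, BD, BE, DE
  2-simplices (4): ABD, ABE, ADE, BDE
  3-simplices (1): ABDE

giving chain groups C_0 ≅ Z^4, C_1 ≅ Z^6, C_2 ≅ Z^4, C_3 ≅ Z^1.

Boundary ∂_1: C_1 → C_0 sends each edge [p,q] (with p < q) to q − p. For instance
  ∂DE = E − D.
The 4×6 boundary matrix has rank 3 and Smith normal form diag(1,1,1).

Boundary ∂_2: C_2 → C_1 maps a triangle to the signed sum of its edges. For instance
  ∂ABE = BE − AE + AB,
  ∂ABD = BD − AD + AB.
As a 6×4 matrix over Z this has rank 3, with invariant factors (1,1,1).

The boundary map ∂_3: C_3 → C_2 sends each 3-simplex σ to the alternating sum Σ_i (−1)^i (σ with its i-th vertex removed). For instance
  ∂ABDE = BDE − ADE + ABE − ABD.
The resulting 4×1 matrix has rank 1, and its Smith normal form has invariant factors (1).

From H_k ≅ ker(∂_k) / im(∂_{k+1}) we obtain:

  H_3: rank ker ∂_3 − rank ∂_4 = (1 − 1) − 0 = 0, and there is no ∂_4, so H_3 ≅ 0.

(K is a triangulation of the 3-simplex.)

H_3 ≅ 0.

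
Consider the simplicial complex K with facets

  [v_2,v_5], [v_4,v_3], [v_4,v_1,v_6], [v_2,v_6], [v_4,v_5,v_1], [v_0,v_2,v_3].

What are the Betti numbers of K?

b_0 = 1, b_1 = 2, b_2 = 0.

We work with the vertex ordering v_0 < v_1 < v_2 < v_3 < v_4 < v_5 < v_6. The simplices of K, each written with vertices in increasing order, are:

  0-simplices (7): [v_0], [v_1], [v_2], [v_3], [v_4], [v_5], [v_6]
  1-simplices (11): [v_0,v_2], [v_0,v_3], [v_1,v_4], [v_1,v_5], [v_1,v_6], [v_2,v_3], [v_2,v_5], [v_2,v_6], [v_3,v_4], [v_4,v_5], [v_4,v_6]
  2-simplices (3): [v_0,v_2,v_3], [v_1,v_4,v_5], [v_1,v_4,v_6]

so the chain groups are C_0 ≅ Z^7, C_1 ≅ Z^11, C_2 ≅ Z^3.

The boundary map ∂_1: C_1 → C_0 sends each edge [p,q] (with p < q) to q − p.
The 7×11 boundary matrix has rank 6 and Smith normal form diag(1,1,1,1,1,1).

Boundary ∂_2: C_2 → C_1 acts by ∂[p,q,r] = [q,r] − [p,r] + [p,q]. For instance
  ∂[v_1,v_4,v_6] = [v_4,v_6] − [v_1,v_6] + [v_1,v_4],
  ∂[v_1,v_4,v_5] = [v_4,v_5] − [v_1,v_5] + [v_1,v_4].
The resulting 11×3 matrix has rank 3, and its Smith normal form has invariant factors (1,1,1).

From H_k ≅ ker(∂_k) / im(∂_{k+1}) we obtain:

  H_0: rank C_0 − rank ∂_1 = 7 − 6 = 1, and the invariant factors of ∂_1 are all 1, so H_0 = Z.
  H_1: rank ker ∂_1 − rank ∂_2 = (11 − 6) − 3 = 2, and the invariant factors of ∂_2 are all 1, so H_1 = Z^2.
  H_2: rank ker ∂_2 − rank ∂_3 = (3 − 3) − 0 = 0, and there is no ∂_3, so H_2 = 0.

Hence the Betti numbers are b_0 = 1, b_1 = 2, b_2 = 0.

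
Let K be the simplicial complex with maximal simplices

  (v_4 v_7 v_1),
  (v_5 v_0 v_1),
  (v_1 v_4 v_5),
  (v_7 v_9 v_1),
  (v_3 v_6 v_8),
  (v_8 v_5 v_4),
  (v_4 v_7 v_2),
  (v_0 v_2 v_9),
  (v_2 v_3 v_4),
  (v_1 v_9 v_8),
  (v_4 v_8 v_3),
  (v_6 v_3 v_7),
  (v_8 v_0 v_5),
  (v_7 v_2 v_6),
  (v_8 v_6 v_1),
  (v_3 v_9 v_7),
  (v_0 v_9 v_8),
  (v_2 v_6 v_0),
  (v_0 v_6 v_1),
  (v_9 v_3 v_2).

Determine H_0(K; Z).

H_0 = Z.

Fix the vertex order v_0 < v_1 < v_2 < v_3 < v_4 < v_5 < v_6 < v_7 < v_8 < v_9 and write every simplex with vertices in increasing order. Then dim K = 2 and the simplices of K are:

  0-simplices (10): [v_0], [v_1], [v_2], [v_3], [v_4], [v_5], [v_6], [v_7], [v_8], [v_9]
  1-simplices (30): (30 of them)
  2-simplices (20): (20 of them)

Hence C_0 ≅ Z^10, C_1 ≅ Z^30, C_2 ≅ Z^20.

The boundary map ∂_1: C_1 → C_0 sends each edge [p,q] (with p < q) to q − p.
This gives a 10×30 integer matrix of rank 9; reducing to Smith normal form yields diagonal entries (1,1,1,1,1,1,1,1,1).

∂_2: C_2 → C_1 acts by ∂[p,q,r] = [q,r] − [p,r] + [p,q]. For instance
  ∂[v_0,v_5,v_8] = [v_5,v_8] − [v_0,v_8] + [v_0,v_5],
  ∂[v_4,v_5,v_8] = [v_5,v_8] − [v_4,v_8] + [v_4,v_5].
As a 30×20 matrix over Z this has rank 20, with invariant factors (1,1,1,1,1,1,1,1,1,1,1,1,1,1,1,1,1,1,1,2).

Computing H_k = (kernel of ∂_k) / (image of ∂_{k+1}):

  H_0: rank C_0 − rank ∂_1 = 10 − 9 = 1, and the invariant factors of ∂_1 are all 1, so H_0 ≅ Z.

(K is a triangulation of the Klein bottle.)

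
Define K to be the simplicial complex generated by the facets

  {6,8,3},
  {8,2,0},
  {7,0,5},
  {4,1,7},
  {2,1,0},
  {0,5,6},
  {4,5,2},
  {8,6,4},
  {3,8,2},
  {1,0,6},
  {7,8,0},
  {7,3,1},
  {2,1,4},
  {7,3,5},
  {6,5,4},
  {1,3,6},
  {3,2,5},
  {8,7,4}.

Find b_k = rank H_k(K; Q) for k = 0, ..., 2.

b_0 = 1, b_1 = 2, b_2 = 1.

We work with the vertex ordering 0 < 1 < 2 < 3 < 4 < 5 < 6 < 7 < 8. The simplices of K, each written with vertices in increasing order, are:

  0-simplices (9): [0], [1], [2], [3], [4], [5], [6], [7], [8]
  1-simplices (27): (27 of them)
  2-simplices (18): [0,1,2], [0,1,6], [0,2,8], [0,5,6], [0,5,7], [0,7,8], [1,2,4], [1,3,6], [1,3,7], [1,4,7], [2,3,5], [2,3,8], [2,4,5], [3,5,7], [3,6,8], [4,5,6], [4,6,8], [4,7,8]

giving chain groups C_0 ≅ Z^9, C_1 ≅ Z^27, C_2 ≅ Z^18.

∂_1: C_1 → C_0 is given by ∂[p,q] = [q] − [p]. For instance
  ∂[0,5] = [5] − [0].
This gives a 9×27 integer matrix of rank 8; reducing to Smith normal form yields diagonal entries (1,1,1,1,1,1,1,1).

Boundary ∂_2: C_2 → C_1 acts by ∂[p,q,r] = [q,r] − [p,r] + [p,q]. For instance
  ∂[1,3,7] = [3,7] − [1,7] + [1,3],
  ∂[3,6,8] = [6,8] − [3,8] + [3,6].
This gives a 27×18 integer matrix of rank 17; reducing to Smith normal form yields diagonal entries (1,1,1,1,1,1,1,1,1,1,1,1,1,1,1,1,1).

Reading off H_k = ker ∂_k / im ∂_{k+1}:

  H_0: rank C_0 − rank ∂_1 = 9 − 8 = 1, and the invariant factors of ∂_1 are all 1, so H_0 = Z.
  H_1: rank ker ∂_1 − rank ∂_2 = (27 − 8) − 17 = 2, and the invariant factors of ∂_2 are all 1, so H_1 = Z^2.
  H_2: rank ker ∂_2 − rank ∂_3 = (18 − 17) − 0 = 1, and there is no ∂_3, so H_2 = Z.

As a check, the Euler characteristic is 9 − 27 + 18 = 0, which agrees with 1 − 2 + 1 = 0.

Hence the Betti numbers are b_0 = 1, b_1 = 2, b_2 = 1.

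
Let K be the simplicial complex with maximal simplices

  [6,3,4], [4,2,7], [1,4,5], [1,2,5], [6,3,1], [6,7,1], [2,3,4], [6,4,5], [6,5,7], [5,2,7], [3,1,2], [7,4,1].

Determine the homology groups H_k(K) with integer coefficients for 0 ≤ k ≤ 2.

H_0 = Z,  H_1 = Z_2,  H_2 = 0.

Fix the vertex order 1 < 2 < 3 < 4 < 5 < 6 < 7 and write every simplex with vertices in increasing order. Then dim K = 2 and the simplices of K are:

  0-simplices (7): [1], [2], [3], [4], [5], [6], [7]
  1-simplices (18): [1,2], [1,3], [1,4], [1,5], [1,6], [1,7], [2,3], [2,4], [2,5], [2,7], [3,4], [3,6], [4,5], [4,6], [4,7], [5,6], [5,7], [6,7]
  2-simplices (12): [1,2,3], [1,2,5], [1,3,6], [1,4,5], [1,4,7], [1,6,7], [2,3,4], [2,4,7], [2,5,7], [3,4,6], [4,5,6], [5,6,7]

so the chain groups are C_0 ≅ Z^7, C_1 ≅ Z^18, C_2 ≅ Z^12.

∂_1: C_1 → C_0 is given by ∂[p,q] = [q] − [p]. For instance
  ∂[5,6] = [6] − [5].
The 7×18 boundary matrix has rank 6 and Smith normal form diag(1,1,1,1,1,1).

∂_2: C_2 → C_1 acts by ∂[p,q,r] = [q,r] − [p,r] + [p,q]. For instance
  ∂[2,5,7] = [5,7] − [2,7] + [2,5],
  ∂[4,5,6] = [5,6] − [4,6] + [4,5].
This gives a 18×12 integer matrix of rank 12; reducing to Smith normal form yields diagonal entries (1,1,1,1,1,1,1,1,1,1,1,2).

Computing H_k = (kernel of ∂_k) / (image of ∂_{k+1}):

  H_0: rank C_0 − rank ∂_1 = 7 − 6 = 1, and the invariant factors of ∂_1 are all 1, so H_0 = Z.
  H_1: rank ker ∂_1 − rank ∂_2 = (18 − 6) − 12 = 0, and ∂_2 has invariant factor 2 > 1, so H_1 = Z_2.
  H_2: rank ker ∂_2 − rank ∂_3 = (12 − 12) − 0 = 0, and there is no ∂_3, so H_2 = 0.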